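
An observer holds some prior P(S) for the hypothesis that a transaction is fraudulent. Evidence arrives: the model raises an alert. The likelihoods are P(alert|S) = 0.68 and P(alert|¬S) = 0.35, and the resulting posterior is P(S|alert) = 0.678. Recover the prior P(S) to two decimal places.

In odds form, posterior odds = prior odds × likelihood ratio, so prior odds = posterior odds ÷ LR.
Posterior odds = 0.678/(1−0.678) = 2.1056. LR = 0.68/0.35 = 1.9429.
Prior odds = 2.1056/1.9429 = 1.0837, so P(S) = 1.0837/(1+1.0837) ≈ 0.52.

P(S) = 0.52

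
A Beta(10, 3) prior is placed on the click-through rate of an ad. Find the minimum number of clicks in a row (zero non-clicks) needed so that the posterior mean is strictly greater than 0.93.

After k clicks and 0 non-clicks the posterior is Beta(10+k, 3), with mean (10+k)/(10+3+k).
Set (10+k)/(13+k) > 0.93 and solve: k > (0.93·13 − 10)/(1 − 0.93) = 29.857.
The smallest integer exceeding 29.857 is 30.

k = 30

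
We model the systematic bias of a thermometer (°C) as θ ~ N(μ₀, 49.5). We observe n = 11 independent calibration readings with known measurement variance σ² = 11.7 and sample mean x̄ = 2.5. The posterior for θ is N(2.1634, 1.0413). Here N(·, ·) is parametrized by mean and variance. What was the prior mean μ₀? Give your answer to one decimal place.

The posterior mean is a precision-weighted average: μ_n = (τ₀μ₀ + τ_data·x̄)/(τ₀+τ_data), with τ₀=1/σ₀² and τ_data=n/σ².
Here τ₀ = 1/49.5 = 0.020202 and τ_data = 11/11.7 = 0.940171, so τ_n = 0.960373.
Rearranging for μ₀: μ₀ = (μ_n·τ_n − τ_data·x̄)/τ₀ = (2.1634·0.960373 − 0.940171·2.5) / 0.020202 = -0.272757/0.020202 ≈ -13.5.

μ₀ = -13.5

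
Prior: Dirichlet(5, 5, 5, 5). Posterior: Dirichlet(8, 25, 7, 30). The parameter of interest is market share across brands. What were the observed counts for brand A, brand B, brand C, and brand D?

For a Dirichlet(α) prior with multinomial counts c, the posterior is Dirichlet(α + c) componentwise.
Counts are posterior − prior componentwise: 8−5=3, 25−5=20, 7−5=2, 30−5=25.

counts (3, 20, 2, 25)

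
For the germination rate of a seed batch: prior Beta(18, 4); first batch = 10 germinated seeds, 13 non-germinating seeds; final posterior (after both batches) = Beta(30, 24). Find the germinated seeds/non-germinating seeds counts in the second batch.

Because Beta–binomial updating is additive in the counts, the combined data contributed (α_post−α_prior, β_post−β_prior) successes and failures.
Total across both batches: 30−18=12 germinated seeds, 24−4=20 non-germinating seeds.
Subtract the first batch: 12−10=2 germinated seeds and 20−13=7 non-germinating seeds.

2 germinated seeds and 7 non-germinating seeds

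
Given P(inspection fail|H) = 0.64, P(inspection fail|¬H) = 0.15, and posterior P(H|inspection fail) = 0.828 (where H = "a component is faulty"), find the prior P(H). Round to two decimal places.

P(H) = 0.53

In odds form, posterior odds = prior odds × likelihood ratio, so prior odds = posterior odds ÷ LR.
Posterior odds = 0.828/(1−0.828) = 4.8140. LR = 0.64/0.15 = 4.2667.
Prior odds = 4.8140/4.2667 = 1.1283, so P(H) = 1.1283/(1+1.1283) ≈ 0.53.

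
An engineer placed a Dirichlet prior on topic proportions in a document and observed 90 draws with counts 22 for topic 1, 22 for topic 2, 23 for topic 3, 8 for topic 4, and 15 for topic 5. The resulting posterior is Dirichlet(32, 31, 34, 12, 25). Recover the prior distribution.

Dirichlet(10, 9, 11, 4, 10)

For a Dirichlet(α) prior with multinomial counts c, the posterior is Dirichlet(α + c) componentwise.
Subtract each count from the matching posterior parameter: 32−22=10, 31−22=9, 34−23=11, 12−8=4, 25−15=10.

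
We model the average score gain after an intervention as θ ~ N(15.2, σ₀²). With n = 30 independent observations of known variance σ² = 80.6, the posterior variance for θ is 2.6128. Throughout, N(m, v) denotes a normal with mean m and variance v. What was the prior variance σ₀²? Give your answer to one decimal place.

Posterior precision equals prior precision plus data precision: 1/σ_n² = 1/σ₀² + n/σ².
So 1/σ₀² = 1/2.6128 − 30/80.6 = 0.382731 − 0.372208 = 0.010523.
Hence σ₀² = 1/0.010523 ≈ 95.0.

σ₀² = 95.0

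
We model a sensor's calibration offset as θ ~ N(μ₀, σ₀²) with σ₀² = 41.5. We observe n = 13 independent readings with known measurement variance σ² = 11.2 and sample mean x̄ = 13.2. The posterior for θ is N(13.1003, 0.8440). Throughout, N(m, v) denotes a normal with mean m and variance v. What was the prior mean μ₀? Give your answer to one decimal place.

μ₀ = 8.3

With known observation variance, the Normal–Normal posterior has precision τ_n = τ₀ + n/σ² and mean μ_n = (τ₀μ₀ + (n/σ²)x̄)/τ_n.
Here τ₀ = 1/41.5 = 0.024096 and τ_data = 13/11.2 = 1.160714, so τ_n = 1.184810.
Rearranging for μ₀: μ₀ = (μ_n·τ_n − τ_data·x̄)/τ₀ = (13.1003·1.184810 − 1.160714·13.2) / 0.024096 = 0.199942/0.024096 ≈ 8.3.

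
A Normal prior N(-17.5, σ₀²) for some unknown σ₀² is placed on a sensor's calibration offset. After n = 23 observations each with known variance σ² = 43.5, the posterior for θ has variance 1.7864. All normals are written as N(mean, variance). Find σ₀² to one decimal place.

σ₀² = 32.2

For the Normal–Normal model with known σ², precisions add: τ_n = τ₀ + n/σ².
So 1/σ₀² = 1/1.7864 − 23/43.5 = 0.559785 − 0.528736 = 0.031049.
Hence σ₀² = 1/0.031049 ≈ 32.2.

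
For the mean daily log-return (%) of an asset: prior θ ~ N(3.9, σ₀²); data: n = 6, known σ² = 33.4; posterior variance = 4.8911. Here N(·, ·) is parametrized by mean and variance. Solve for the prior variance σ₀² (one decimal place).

Posterior precision equals prior precision plus data precision: 1/σ_n² = 1/σ₀² + n/σ².
So 1/σ₀² = 1/4.8911 − 6/33.4 = 0.204453 − 0.179641 = 0.024812.
Hence σ₀² = 1/0.024812 ≈ 40.3.

σ₀² = 40.3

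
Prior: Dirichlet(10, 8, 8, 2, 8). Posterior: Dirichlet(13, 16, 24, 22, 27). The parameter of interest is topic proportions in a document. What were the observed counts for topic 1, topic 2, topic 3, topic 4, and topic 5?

For a Dirichlet(α) prior with multinomial counts c, the posterior is Dirichlet(α + c) componentwise.
Counts are posterior − prior componentwise: 13−10=3, 16−8=8, 24−8=16, 22−2=20, 27−8=19.

counts (3, 8, 16, 20, 19)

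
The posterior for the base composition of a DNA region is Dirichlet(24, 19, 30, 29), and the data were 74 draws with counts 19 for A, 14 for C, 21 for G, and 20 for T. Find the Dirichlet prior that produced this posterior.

For a Dirichlet(α) prior with multinomial counts c, the posterior is Dirichlet(α + c) componentwise.
Subtract each count from the matching posterior parameter: 24−19=5, 19−14=5, 30−21=9, 29−20=9.

Dirichlet(5, 5, 9, 9)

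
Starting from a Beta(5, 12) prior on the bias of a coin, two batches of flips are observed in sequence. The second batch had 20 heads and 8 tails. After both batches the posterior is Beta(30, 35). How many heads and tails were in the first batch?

Because Beta–binomial updating is additive in the counts, the combined data contributed (α_post−α_prior, β_post−β_prior) successes and failures.
Total across both batches: 30−5=25 heads, 35−12=23 tails.
Subtract the second batch: 25−20=5 heads and 23−8=15 tails.

5 heads and 15 tails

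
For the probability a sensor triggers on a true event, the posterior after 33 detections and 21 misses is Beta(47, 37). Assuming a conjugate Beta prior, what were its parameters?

Beta(14, 16)

Under Beta–binomial conjugacy the posterior parameters are (a+s, b+f).
So a = 47 − 33 = 14 and b = 37 − 21 = 16.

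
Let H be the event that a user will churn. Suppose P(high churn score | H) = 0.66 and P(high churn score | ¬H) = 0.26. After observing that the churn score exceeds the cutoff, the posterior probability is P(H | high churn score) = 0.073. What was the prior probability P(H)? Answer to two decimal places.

In odds form, posterior odds = prior odds × likelihood ratio, so prior odds = posterior odds ÷ LR.
Posterior odds = 0.073/(1−0.073) = 0.0787. LR = 0.66/0.26 = 2.5385.
Prior odds = 0.0787/2.5385 = 0.0310, so P(H) = 0.0310/(1+0.0310) ≈ 0.03.

P(H) = 0.03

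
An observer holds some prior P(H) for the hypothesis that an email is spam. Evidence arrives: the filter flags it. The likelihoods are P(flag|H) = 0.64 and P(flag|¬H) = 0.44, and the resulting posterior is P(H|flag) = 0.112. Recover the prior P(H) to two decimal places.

Bayes' rule in odds form gives O(H|E) = O(H)·[P(E|H)/P(E|¬H)], hence O(H) = O(H|E)/LR.
Posterior odds = 0.112/(1−0.112) = 0.1261. LR = 0.64/0.44 = 1.4545.
Prior odds = 0.1261/1.4545 = 0.0867, so P(H) = 0.0867/(1+0.0867) ≈ 0.08.

P(H) = 0.08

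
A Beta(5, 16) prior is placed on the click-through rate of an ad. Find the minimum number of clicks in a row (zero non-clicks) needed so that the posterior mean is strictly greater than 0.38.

k = 5

After k clicks and 0 non-clicks the posterior is Beta(5+k, 16), with mean (5+k)/(5+16+k).
Set (5+k)/(21+k) > 0.38 and solve: k > (0.38·21 − 5)/(1 − 0.38) = 4.806.
The smallest integer exceeding 4.806 is 5.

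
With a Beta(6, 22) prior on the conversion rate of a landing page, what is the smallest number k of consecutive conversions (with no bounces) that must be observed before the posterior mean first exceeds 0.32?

k = 5

After k conversions and 0 bounces the posterior is Beta(6+k, 22), with mean (6+k)/(6+22+k).
Set (6+k)/(28+k) > 0.32 and solve: k > (0.32·28 − 6)/(1 − 0.32) = 4.353.
The smallest integer exceeding 4.353 is 5.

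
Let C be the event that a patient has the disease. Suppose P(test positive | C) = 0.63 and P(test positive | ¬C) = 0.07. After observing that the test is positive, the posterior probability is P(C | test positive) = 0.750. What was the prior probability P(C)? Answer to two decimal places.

P(C) = 0.25

In odds form, posterior odds = prior odds × likelihood ratio, so prior odds = posterior odds ÷ LR.
Posterior odds = 0.750/(1−0.750) = 3.0000. LR = 0.63/0.07 = 9.0000.
Prior odds = 3.0000/9.0000 = 0.3333, so P(C) = 0.3333/(1+0.3333) ≈ 0.25.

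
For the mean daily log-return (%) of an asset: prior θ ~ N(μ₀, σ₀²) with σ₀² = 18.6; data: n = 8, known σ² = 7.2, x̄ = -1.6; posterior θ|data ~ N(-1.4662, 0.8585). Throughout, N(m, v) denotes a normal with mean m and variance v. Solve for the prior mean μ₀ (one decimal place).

μ₀ = 1.3

The posterior mean is a precision-weighted average: μ_n = (τ₀μ₀ + τ_data·x̄)/(τ₀+τ_data), with τ₀=1/σ₀² and τ_data=n/σ².
Here τ₀ = 1/18.6 = 0.053763 and τ_data = 8/7.2 = 1.111111, so τ_n = 1.164874.
Rearranging for μ₀: μ₀ = (μ_n·τ_n − τ_data·x̄)/τ₀ = (-1.4662·1.164874 − 1.111111·-1.6) / 0.053763 = 0.069839/0.053763 ≈ 1.3.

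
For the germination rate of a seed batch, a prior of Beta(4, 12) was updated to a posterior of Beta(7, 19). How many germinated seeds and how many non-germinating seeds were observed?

3 germinated seeds and 7 non-germinating seeds

Beta is conjugate to the binomial likelihood: posterior = Beta(a+s, b+f).
So s = 7 − 4 = 3 and f = 19 − 12 = 7.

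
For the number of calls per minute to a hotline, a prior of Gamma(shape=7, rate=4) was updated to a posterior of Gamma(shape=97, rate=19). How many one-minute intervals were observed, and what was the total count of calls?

Gamma–Poisson conjugacy: posterior shape = α + Σxᵢ, posterior rate = β + n.
Matching: Σxᵢ = 97 − 7 = 90 and n = 19 − 4 = 15.

n = 15 one-minute intervals with total 90 calls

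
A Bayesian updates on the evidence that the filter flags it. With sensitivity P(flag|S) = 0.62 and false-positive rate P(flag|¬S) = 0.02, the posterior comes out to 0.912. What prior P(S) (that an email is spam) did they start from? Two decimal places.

P(S) = 0.25

In odds form, posterior odds = prior odds × likelihood ratio, so prior odds = posterior odds ÷ LR.
Posterior odds = 0.912/(1−0.912) = 10.3636. LR = 0.62/0.02 = 31.0000.
Prior odds = 10.3636/31.0000 = 0.3343, so P(S) = 0.3343/(1+0.3343) ≈ 0.25.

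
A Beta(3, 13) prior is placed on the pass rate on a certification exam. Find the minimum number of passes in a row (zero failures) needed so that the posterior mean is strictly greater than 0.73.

k = 33

After k passes and 0 failures the posterior is Beta(3+k, 13), with mean (3+k)/(3+13+k).
Set (3+k)/(16+k) > 0.73 and solve: k > (0.73·16 − 3)/(1 − 0.73) = 32.148.
The smallest integer exceeding 32.148 is 33.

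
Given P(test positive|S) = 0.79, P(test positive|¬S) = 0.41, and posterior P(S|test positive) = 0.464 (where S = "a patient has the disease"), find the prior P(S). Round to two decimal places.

P(S) = 0.31

In odds form, posterior odds = prior odds × likelihood ratio, so prior odds = posterior odds ÷ LR.
Posterior odds = 0.464/(1−0.464) = 0.8657. LR = 0.79/0.41 = 1.9268.
Prior odds = 0.8657/1.9268 = 0.4493, so P(S) = 0.4493/(1+0.4493) ≈ 0.31.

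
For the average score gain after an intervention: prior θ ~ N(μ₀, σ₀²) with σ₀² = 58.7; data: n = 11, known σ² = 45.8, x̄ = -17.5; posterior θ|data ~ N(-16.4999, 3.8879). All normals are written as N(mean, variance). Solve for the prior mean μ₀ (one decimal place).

μ₀ = -2.4

With known observation variance, the Normal–Normal posterior has precision τ_n = τ₀ + n/σ² and mean μ_n = (τ₀μ₀ + (n/σ²)x̄)/τ_n.
Here τ₀ = 1/58.7 = 0.017036 and τ_data = 11/45.8 = 0.240175, so τ_n = 0.257211.
Rearranging for μ₀: μ₀ = (μ_n·τ_n − τ_data·x̄)/τ₀ = (-16.4999·0.257211 − 0.240175·-17.5) / 0.017036 = -0.040893/0.017036 ≈ -2.4.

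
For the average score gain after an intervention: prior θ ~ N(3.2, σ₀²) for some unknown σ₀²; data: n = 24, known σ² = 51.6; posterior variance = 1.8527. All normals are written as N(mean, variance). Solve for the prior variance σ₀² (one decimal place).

σ₀² = 13.4

Posterior precision equals prior precision plus data precision: 1/σ_n² = 1/σ₀² + n/σ².
So 1/σ₀² = 1/1.8527 − 24/51.6 = 0.539753 − 0.465116 = 0.074637.
Hence σ₀² = 1/0.074637 ≈ 13.4.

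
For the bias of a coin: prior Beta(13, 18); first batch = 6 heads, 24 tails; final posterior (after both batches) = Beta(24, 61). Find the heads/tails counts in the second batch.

5 heads and 19 tails

Because Beta–binomial updating is additive in the counts, the combined data contributed (α_post−α_prior, β_post−β_prior) successes and failures.
Total across both batches: 24−13=11 heads, 61−18=43 tails.
Subtract the first batch: 11−6=5 heads and 43−24=19 tails.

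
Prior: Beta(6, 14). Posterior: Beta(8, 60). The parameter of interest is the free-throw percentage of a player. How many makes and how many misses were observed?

Beta is conjugate to the binomial likelihood: posterior = Beta(a+s, b+f).
So s = 8 − 6 = 2 and f = 60 − 14 = 46.

2 makes and 46 misses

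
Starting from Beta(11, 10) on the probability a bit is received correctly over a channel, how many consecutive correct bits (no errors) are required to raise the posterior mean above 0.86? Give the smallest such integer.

After k correct bits and 0 errors the posterior is Beta(11+k, 10), with mean (11+k)/(11+10+k).
Set (11+k)/(21+k) > 0.86 and solve: k > (0.86·21 − 11)/(1 − 0.86) = 50.429.
The smallest integer exceeding 50.429 is 51, and checking k=51: (62)/(72) = 0.8611 > 0.86.

k = 51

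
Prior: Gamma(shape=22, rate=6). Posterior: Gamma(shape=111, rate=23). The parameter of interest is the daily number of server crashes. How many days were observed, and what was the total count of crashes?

n = 17 days with total 89 crashes

Gamma–Poisson conjugacy: posterior shape = α + Σxᵢ, posterior rate = β + n.
Matching: Σxᵢ = 111 − 22 = 89 and n = 23 − 6 = 17.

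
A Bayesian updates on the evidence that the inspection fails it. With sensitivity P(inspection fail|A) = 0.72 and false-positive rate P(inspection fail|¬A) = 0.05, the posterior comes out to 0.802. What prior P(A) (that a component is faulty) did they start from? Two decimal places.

Bayes' rule in odds form gives O(A|E) = O(A)·[P(E|A)/P(E|¬A)], hence O(A) = O(A|E)/LR.
Posterior odds = 0.802/(1−0.802) = 4.0505. LR = 0.72/0.05 = 14.4000.
Prior odds = 4.0505/14.4000 = 0.2813, so P(A) = 0.2813/(1+0.2813) ≈ 0.22.

P(A) = 0.22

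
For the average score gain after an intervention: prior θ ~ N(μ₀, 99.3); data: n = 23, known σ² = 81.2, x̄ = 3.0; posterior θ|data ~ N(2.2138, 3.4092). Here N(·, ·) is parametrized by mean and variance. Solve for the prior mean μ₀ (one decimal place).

μ₀ = -19.9

With known observation variance, the Normal–Normal posterior has precision τ_n = τ₀ + n/σ² and mean μ_n = (τ₀μ₀ + (n/σ²)x̄)/τ_n.
Here τ₀ = 1/99.3 = 0.010070 and τ_data = 23/81.2 = 0.283251, so τ_n = 0.293321.
Rearranging for μ₀: μ₀ = (μ_n·τ_n − τ_data·x̄)/τ₀ = (2.2138·0.293321 − 0.283251·3.0) / 0.010070 = -0.200399/0.010070 ≈ -19.9.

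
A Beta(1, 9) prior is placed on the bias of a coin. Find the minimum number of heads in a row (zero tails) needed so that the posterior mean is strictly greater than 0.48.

After k heads and 0 tails the posterior is Beta(1+k, 9), with mean (1+k)/(1+9+k).
Set (1+k)/(10+k) > 0.48 and solve: k > (0.48·10 − 1)/(1 − 0.48) = 7.308.
The smallest integer exceeding 7.308 is 8.

k = 8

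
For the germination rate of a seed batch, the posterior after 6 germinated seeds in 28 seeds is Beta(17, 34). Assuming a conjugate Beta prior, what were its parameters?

Beta(11, 12)

Under Beta–binomial conjugacy the posterior parameters are (a+s, b+f).
So a = 17 − 6 = 11 and b = 34 − 22 = 12.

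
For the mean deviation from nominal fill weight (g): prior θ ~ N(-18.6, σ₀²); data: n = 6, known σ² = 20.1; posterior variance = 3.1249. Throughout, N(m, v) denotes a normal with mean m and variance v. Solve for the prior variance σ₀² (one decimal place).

Posterior precision equals prior precision plus data precision: 1/σ_n² = 1/σ₀² + n/σ².
So 1/σ₀² = 1/3.1249 − 6/20.1 = 0.320010 − 0.298507 = 0.021503.
Hence σ₀² = 1/0.021503 ≈ 46.5.

σ₀² = 46.5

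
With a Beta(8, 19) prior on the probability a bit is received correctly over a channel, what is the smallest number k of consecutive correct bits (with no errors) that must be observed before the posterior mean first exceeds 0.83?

After k correct bits and 0 errors the posterior is Beta(8+k, 19), with mean (8+k)/(8+19+k).
Set (8+k)/(27+k) > 0.83 and solve: k > (0.83·27 − 8)/(1 − 0.83) = 84.765.
The smallest integer exceeding 84.765 is 85.

k = 85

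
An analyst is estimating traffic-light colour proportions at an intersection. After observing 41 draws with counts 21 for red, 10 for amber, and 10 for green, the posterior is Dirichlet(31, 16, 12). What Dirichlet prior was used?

Dirichlet(10, 6, 2)

For a Dirichlet(α) prior with multinomial counts c, the posterior is Dirichlet(α + c) componentwise.
Subtract each count from the matching posterior parameter: 31−21=10, 16−10=6, 12−10=2.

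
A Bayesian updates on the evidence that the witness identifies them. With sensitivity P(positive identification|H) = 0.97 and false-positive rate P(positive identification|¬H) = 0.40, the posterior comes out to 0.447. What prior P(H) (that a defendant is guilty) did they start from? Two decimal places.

P(H) = 0.25

Bayes' rule in odds form gives O(H|E) = O(H)·[P(E|H)/P(E|¬H)], hence O(H) = O(H|E)/LR.
Posterior odds = 0.447/(1−0.447) = 0.8083. LR = 0.97/0.40 = 2.4250.
Prior odds = 0.8083/2.4250 = 0.3333, so P(H) = 0.3333/(1+0.3333) ≈ 0.25.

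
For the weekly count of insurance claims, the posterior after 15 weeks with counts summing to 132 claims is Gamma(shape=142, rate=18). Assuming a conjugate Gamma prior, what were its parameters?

A Gamma(α, β) prior (rate parametrization) on a Poisson rate with n observations summing to S gives posterior Gamma(α+S, β+n).
So α = 142 − 132 = 10 and β = 18 − 15 = 3.

Gamma(shape=10, rate=3)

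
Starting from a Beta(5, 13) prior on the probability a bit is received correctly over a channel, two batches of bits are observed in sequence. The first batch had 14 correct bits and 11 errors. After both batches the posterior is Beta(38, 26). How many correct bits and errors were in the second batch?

Sequential conjugate updates are equivalent to a single update on the pooled data, so total successes = posterior α − prior α and total failures = posterior β − prior β.
Total across both batches: 38−5=33 correct bits, 26−13=13 errors.
Subtract the first batch: 33−14=19 correct bits and 13−11=2 errors.

19 correct bits and 2 errors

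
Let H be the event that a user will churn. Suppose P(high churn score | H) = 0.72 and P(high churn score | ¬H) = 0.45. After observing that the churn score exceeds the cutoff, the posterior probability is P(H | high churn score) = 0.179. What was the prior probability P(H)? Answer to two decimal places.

In odds form, posterior odds = prior odds × likelihood ratio, so prior odds = posterior odds ÷ LR.
Posterior odds = 0.179/(1−0.179) = 0.2180. LR = 0.72/0.45 = 1.6000.
Prior odds = 0.2180/1.6000 = 0.1362, so P(H) = 0.1362/(1+0.1362) ≈ 0.12.

P(H) = 0.12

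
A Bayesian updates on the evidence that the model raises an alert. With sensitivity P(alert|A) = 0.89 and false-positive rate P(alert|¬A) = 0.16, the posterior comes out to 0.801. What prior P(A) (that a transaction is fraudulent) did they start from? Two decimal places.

Bayes' rule in odds form gives O(A|E) = O(A)·[P(E|A)/P(E|¬A)], hence O(A) = O(A|E)/LR.
Posterior odds = 0.801/(1−0.801) = 4.0251. LR = 0.89/0.16 = 5.5625.
Prior odds = 4.0251/5.5625 = 0.7236, so P(A) = 0.7236/(1+0.7236) ≈ 0.42.

P(A) = 0.42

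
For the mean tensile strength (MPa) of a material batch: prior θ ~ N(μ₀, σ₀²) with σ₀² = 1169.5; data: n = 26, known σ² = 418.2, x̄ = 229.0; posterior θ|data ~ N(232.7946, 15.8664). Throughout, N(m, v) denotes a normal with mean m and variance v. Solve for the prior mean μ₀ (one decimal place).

μ₀ = 508.7

With known observation variance, the Normal–Normal posterior has precision τ_n = τ₀ + n/σ² and mean μ_n = (τ₀μ₀ + (n/σ²)x̄)/τ_n.
Here τ₀ = 1/1169.5 = 0.000855 and τ_data = 26/418.2 = 0.062171, so τ_n = 0.063026.
Rearranging for μ₀: μ₀ = (μ_n·τ_n − τ_data·x̄)/τ₀ = (232.7946·0.063026 − 0.062171·229.0) / 0.000855 = 0.434953/0.000855 ≈ 508.7.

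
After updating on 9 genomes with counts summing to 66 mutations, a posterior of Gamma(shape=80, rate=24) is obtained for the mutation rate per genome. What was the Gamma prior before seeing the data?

Gamma(shape=14, rate=15)

A Gamma(α, β) prior (rate parametrization) on a Poisson rate with n observations summing to S gives posterior Gamma(α+S, β+n).
So α = 80 − 66 = 14 and β = 24 − 9 = 15.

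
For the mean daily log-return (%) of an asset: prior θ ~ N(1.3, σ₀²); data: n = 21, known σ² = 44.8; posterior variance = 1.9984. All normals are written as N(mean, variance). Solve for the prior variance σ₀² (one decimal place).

σ₀² = 31.6

For the Normal–Normal model with known σ², precisions add: τ_n = τ₀ + n/σ².
So 1/σ₀² = 1/1.9984 − 21/44.8 = 0.500400 − 0.468750 = 0.031650.
Hence σ₀² = 1/0.031650 ≈ 31.6.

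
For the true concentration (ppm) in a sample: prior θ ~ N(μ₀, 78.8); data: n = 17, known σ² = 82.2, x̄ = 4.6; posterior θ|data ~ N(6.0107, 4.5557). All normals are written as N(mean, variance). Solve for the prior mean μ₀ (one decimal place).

μ₀ = 29.0

With known observation variance, the Normal–Normal posterior has precision τ_n = τ₀ + n/σ² and mean μ_n = (τ₀μ₀ + (n/σ²)x̄)/τ_n.
Here τ₀ = 1/78.8 = 0.012690 and τ_data = 17/82.2 = 0.206813, so τ_n = 0.219503.
Rearranging for μ₀: μ₀ = (μ_n·τ_n − τ_data·x̄)/τ₀ = (6.0107·0.219503 − 0.206813·4.6) / 0.012690 = 0.368027/0.012690 ≈ 29.0.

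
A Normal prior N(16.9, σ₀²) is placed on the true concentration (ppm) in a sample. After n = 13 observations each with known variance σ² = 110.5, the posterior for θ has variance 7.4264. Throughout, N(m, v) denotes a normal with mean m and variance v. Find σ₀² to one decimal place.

Posterior precision equals prior precision plus data precision: 1/σ_n² = 1/σ₀² + n/σ².
So 1/σ₀² = 1/7.4264 − 13/110.5 = 0.134655 − 0.117647 = 0.017008.
Hence σ₀² = 1/0.017008 ≈ 58.8.

σ₀² = 58.8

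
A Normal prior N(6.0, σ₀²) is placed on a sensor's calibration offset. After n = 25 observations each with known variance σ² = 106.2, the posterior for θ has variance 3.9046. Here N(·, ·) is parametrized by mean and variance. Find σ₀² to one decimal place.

σ₀² = 48.3

For the Normal–Normal model with known σ², precisions add: τ_n = τ₀ + n/σ².
So 1/σ₀² = 1/3.9046 − 25/106.2 = 0.256108 − 0.235405 = 0.020703.
Hence σ₀² = 1/0.020703 ≈ 48.3.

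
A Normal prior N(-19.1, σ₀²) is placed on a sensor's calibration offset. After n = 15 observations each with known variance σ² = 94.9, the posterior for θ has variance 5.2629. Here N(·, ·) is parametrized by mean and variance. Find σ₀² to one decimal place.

σ₀² = 31.3

Posterior precision equals prior precision plus data precision: 1/σ_n² = 1/σ₀² + n/σ².
So 1/σ₀² = 1/5.2629 − 15/94.9 = 0.190009 − 0.158061 = 0.031948.
Hence σ₀² = 1/0.031948 ≈ 31.3.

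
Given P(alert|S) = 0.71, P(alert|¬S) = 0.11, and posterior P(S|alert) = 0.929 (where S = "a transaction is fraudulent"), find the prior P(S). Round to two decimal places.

In odds form, posterior odds = prior odds × likelihood ratio, so prior odds = posterior odds ÷ LR.
Posterior odds = 0.929/(1−0.929) = 13.0845. LR = 0.71/0.11 = 6.4545.
Prior odds = 13.0845/6.4545 = 2.0272, so P(S) = 2.0272/(1+2.0272) ≈ 0.67.

P(S) = 0.67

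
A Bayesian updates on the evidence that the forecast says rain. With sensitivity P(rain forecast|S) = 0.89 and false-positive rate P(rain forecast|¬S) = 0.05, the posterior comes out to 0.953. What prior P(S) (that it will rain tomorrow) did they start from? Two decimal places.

In odds form, posterior odds = prior odds × likelihood ratio, so prior odds = posterior odds ÷ LR.
Posterior odds = 0.953/(1−0.953) = 20.2766. LR = 0.89/0.05 = 17.8000.
Prior odds = 20.2766/17.8000 = 1.1391, so P(S) = 1.1391/(1+1.1391) ≈ 0.53.

P(S) = 0.53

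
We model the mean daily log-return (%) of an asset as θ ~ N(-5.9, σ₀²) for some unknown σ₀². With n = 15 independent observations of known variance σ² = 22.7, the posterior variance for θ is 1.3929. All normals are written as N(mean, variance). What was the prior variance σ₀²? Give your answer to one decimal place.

σ₀² = 17.5

Posterior precision equals prior precision plus data precision: 1/σ_n² = 1/σ₀² + n/σ².
So 1/σ₀² = 1/1.3929 − 15/22.7 = 0.717927 − 0.660793 = 0.057134.
Hence σ₀² = 1/0.057134 ≈ 17.5.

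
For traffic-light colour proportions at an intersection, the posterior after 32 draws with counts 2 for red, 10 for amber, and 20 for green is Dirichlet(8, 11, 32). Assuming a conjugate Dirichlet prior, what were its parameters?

For a Dirichlet(α) prior with multinomial counts c, the posterior is Dirichlet(α + c) componentwise.
Subtract each count from the matching posterior parameter: 8−2=6, 11−10=1, 32−20=12.

Dirichlet(6, 1, 12)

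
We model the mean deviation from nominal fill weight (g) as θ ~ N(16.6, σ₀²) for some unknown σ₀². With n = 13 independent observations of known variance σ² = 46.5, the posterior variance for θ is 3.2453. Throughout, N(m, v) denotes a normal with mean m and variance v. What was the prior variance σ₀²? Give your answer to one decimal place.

σ₀² = 35.0

Posterior precision equals prior precision plus data precision: 1/σ_n² = 1/σ₀² + n/σ².
So 1/σ₀² = 1/3.2453 − 13/46.5 = 0.308138 − 0.279570 = 0.028568.
Hence σ₀² = 1/0.028568 ≈ 35.0.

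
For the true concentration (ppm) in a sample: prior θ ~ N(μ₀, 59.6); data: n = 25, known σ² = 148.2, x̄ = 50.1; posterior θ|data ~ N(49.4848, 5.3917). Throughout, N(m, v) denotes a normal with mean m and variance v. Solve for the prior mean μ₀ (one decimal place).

μ₀ = 43.3

With known observation variance, the Normal–Normal posterior has precision τ_n = τ₀ + n/σ² and mean μ_n = (τ₀μ₀ + (n/σ²)x̄)/τ_n.
Here τ₀ = 1/59.6 = 0.016779 and τ_data = 25/148.2 = 0.168691, so τ_n = 0.185470.
Rearranging for μ₀: μ₀ = (μ_n·τ_n − τ_data·x̄)/τ₀ = (49.4848·0.185470 − 0.168691·50.1) / 0.016779 = 0.726527/0.016779 ≈ 43.3.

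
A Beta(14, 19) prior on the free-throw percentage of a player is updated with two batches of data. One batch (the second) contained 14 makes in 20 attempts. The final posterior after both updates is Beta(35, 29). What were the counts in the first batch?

Because Beta–binomial updating is additive in the counts, the combined data contributed (α_post−α_prior, β_post−β_prior) successes and failures.
Total across both batches: 35−14=21 makes, 29−19=10 misses.
Subtract the second batch: 21−14=7 makes and 10−6=4 misses.

7 makes and 4 misses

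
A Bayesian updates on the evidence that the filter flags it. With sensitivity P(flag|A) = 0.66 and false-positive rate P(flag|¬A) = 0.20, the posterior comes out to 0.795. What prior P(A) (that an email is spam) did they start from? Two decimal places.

P(A) = 0.54

Bayes' rule in odds form gives O(A|E) = O(A)·[P(E|A)/P(E|¬A)], hence O(A) = O(A|E)/LR.
Posterior odds = 0.795/(1−0.795) = 3.8780. LR = 0.66/0.20 = 3.3000.
Prior odds = 3.8780/3.3000 = 1.1752, so P(A) = 1.1752/(1+1.1752) ≈ 0.54.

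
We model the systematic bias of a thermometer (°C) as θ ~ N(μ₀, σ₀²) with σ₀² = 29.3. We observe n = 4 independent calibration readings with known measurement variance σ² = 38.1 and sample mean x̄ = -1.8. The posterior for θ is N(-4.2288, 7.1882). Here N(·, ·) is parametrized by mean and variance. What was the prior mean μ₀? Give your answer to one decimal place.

With known observation variance, the Normal–Normal posterior has precision τ_n = τ₀ + n/σ² and mean μ_n = (τ₀μ₀ + (n/σ²)x̄)/τ_n.
Here τ₀ = 1/29.3 = 0.034130 and τ_data = 4/38.1 = 0.104987, so τ_n = 0.139117.
Rearranging for μ₀: μ₀ = (μ_n·τ_n − τ_data·x̄)/τ₀ = (-4.2288·0.139117 − 0.104987·-1.8) / 0.034130 = -0.399321/0.034130 ≈ -11.7.

μ₀ = -11.7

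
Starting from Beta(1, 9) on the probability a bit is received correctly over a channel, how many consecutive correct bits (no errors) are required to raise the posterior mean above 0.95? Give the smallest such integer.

k = 171

After k correct bits and 0 errors the posterior is Beta(1+k, 9), with mean (1+k)/(1+9+k).
Set (1+k)/(10+k) > 0.95 and solve: k > (0.95·10 − 1)/(1 − 0.95) = 170.000.
The smallest integer exceeding 170.000 is 171.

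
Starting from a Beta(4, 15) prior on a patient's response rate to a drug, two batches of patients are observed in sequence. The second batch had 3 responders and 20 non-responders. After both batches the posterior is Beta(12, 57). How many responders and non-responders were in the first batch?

Because Beta–binomial updating is additive in the counts, the combined data contributed (α_post−α_prior, β_post−β_prior) successes and failures.
Total across both batches: 12−4=8 responders, 57−15=42 non-responders.
Subtract the second batch: 8−3=5 responders and 42−20=22 non-responders.

5 responders and 22 non-responders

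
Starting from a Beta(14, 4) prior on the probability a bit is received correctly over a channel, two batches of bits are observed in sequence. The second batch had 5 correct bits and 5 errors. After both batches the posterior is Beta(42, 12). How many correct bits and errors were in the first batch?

23 correct bits and 3 errors

Because Beta–binomial updating is additive in the counts, the combined data contributed (α_post−α_prior, β_post−β_prior) successes and failures.
Total across both batches: 42−14=28 correct bits, 12−4=8 errors.
Subtract the second batch: 28−5=23 correct bits and 8−5=3 errors.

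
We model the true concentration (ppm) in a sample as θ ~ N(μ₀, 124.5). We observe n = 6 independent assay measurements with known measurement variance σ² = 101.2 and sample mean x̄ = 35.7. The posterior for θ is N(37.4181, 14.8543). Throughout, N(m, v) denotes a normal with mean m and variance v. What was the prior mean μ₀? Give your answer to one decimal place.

μ₀ = 50.1

The posterior mean is a precision-weighted average: μ_n = (τ₀μ₀ + τ_data·x̄)/(τ₀+τ_data), with τ₀=1/σ₀² and τ_data=n/σ².
Here τ₀ = 1/124.5 = 0.008032 and τ_data = 6/101.2 = 0.059289, so τ_n = 0.067321.
Rearranging for μ₀: μ₀ = (μ_n·τ_n − τ_data·x̄)/τ₀ = (37.4181·0.067321 − 0.059289·35.7) / 0.008032 = 0.402407/0.008032 ≈ 50.1.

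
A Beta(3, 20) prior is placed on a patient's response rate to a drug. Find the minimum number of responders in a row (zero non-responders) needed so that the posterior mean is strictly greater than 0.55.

k = 22

After k responders and 0 non-responders the posterior is Beta(3+k, 20), with mean (3+k)/(3+20+k).
Set (3+k)/(23+k) > 0.55 and solve: k > (0.55·23 − 3)/(1 − 0.55) = 21.444.
The smallest integer exceeding 21.444 is 22, and checking k=22: (25)/(45) = 0.5556 > 0.55.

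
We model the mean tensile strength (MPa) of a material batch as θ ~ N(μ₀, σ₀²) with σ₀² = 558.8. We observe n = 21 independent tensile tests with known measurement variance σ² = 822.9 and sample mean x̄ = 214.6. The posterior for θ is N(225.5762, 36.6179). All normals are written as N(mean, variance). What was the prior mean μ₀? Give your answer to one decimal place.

The posterior mean is a precision-weighted average: μ_n = (τ₀μ₀ + τ_data·x̄)/(τ₀+τ_data), with τ₀=1/σ₀² and τ_data=n/σ².
Here τ₀ = 1/558.8 = 0.001790 and τ_data = 21/822.9 = 0.025520, so τ_n = 0.027310.
Rearranging for μ₀: μ₀ = (μ_n·τ_n − τ_data·x̄)/τ₀ = (225.5762·0.027310 − 0.025520·214.6) / 0.001790 = 0.683894/0.001790 ≈ 382.1.

μ₀ = 382.1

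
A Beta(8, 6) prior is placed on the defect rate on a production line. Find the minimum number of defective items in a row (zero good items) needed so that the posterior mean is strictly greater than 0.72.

After k defective items and 0 good items the posterior is Beta(8+k, 6), with mean (8+k)/(8+6+k).
Set (8+k)/(14+k) > 0.72 and solve: k > (0.72·14 − 8)/(1 − 0.72) = 7.429.
The smallest integer exceeding 7.429 is 8.

k = 8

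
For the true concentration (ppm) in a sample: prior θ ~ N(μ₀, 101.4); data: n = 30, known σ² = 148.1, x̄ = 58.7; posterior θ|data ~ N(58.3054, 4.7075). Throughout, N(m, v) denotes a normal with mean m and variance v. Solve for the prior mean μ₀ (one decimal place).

The posterior mean is a precision-weighted average: μ_n = (τ₀μ₀ + τ_data·x̄)/(τ₀+τ_data), with τ₀=1/σ₀² and τ_data=n/σ².
Here τ₀ = 1/101.4 = 0.009862 and τ_data = 30/148.1 = 0.202566, so τ_n = 0.212428.
Rearranging for μ₀: μ₀ = (μ_n·τ_n − τ_data·x̄)/τ₀ = (58.3054·0.212428 − 0.202566·58.7) / 0.009862 = 0.495075/0.009862 ≈ 50.2.

μ₀ = 50.2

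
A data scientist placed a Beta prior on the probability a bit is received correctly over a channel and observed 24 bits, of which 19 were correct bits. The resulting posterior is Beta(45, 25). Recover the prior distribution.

Under Beta–binomial conjugacy the posterior parameters are (α+s, β+f).
Subtract the data counts: 45−19=26, 25−5=20.

Beta(26, 20)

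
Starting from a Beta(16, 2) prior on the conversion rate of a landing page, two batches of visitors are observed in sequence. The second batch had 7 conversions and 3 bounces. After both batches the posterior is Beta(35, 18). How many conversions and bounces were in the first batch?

Because Beta–binomial updating is additive in the counts, the combined data contributed (α_post−α_prior, β_post−β_prior) successes and failures.
Total across both batches: 35−16=19 conversions, 18−2=16 bounces.
Subtract the second batch: 19−7=12 conversions and 16−3=13 bounces.

12 conversions and 13 bounces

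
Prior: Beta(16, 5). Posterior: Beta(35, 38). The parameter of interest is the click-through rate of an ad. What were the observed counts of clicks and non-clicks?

Beta is conjugate to the binomial likelihood: posterior = Beta(a+s, b+f).
Match parameters: s=35−16=19, f=38−5=33.

19 clicks and 33 non-clicks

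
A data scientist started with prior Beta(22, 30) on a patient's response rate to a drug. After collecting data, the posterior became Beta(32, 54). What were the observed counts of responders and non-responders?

A Beta(α, β) prior with s successes and f failures in binomial data gives a Beta(α+s, β+f) posterior.
So s = 32 − 22 = 10 and f = 54 − 30 = 24.

10 responders and 24 non-responders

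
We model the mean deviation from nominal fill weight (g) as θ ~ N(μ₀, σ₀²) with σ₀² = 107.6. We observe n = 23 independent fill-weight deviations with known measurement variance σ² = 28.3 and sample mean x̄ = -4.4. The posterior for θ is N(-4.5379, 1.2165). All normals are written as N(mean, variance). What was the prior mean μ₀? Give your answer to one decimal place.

The posterior mean is a precision-weighted average: μ_n = (τ₀μ₀ + τ_data·x̄)/(τ₀+τ_data), with τ₀=1/σ₀² and τ_data=n/σ².
Here τ₀ = 1/107.6 = 0.009294 and τ_data = 23/28.3 = 0.812721, so τ_n = 0.822015.
Rearranging for μ₀: μ₀ = (μ_n·τ_n − τ_data·x̄)/τ₀ = (-4.5379·0.822015 − 0.812721·-4.4) / 0.009294 = -0.154249/0.009294 ≈ -16.6.

μ₀ = -16.6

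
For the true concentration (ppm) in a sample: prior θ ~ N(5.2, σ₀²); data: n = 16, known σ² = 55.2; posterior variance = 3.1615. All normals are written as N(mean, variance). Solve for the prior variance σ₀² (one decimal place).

Posterior precision equals prior precision plus data precision: 1/σ_n² = 1/σ₀² + n/σ².
So 1/σ₀² = 1/3.1615 − 16/55.2 = 0.316306 − 0.289855 = 0.026451.
Hence σ₀² = 1/0.026451 ≈ 37.8.

σ₀² = 37.8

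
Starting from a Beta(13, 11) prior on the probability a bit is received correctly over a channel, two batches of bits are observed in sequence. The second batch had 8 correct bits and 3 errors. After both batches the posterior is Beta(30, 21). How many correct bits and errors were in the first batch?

9 correct bits and 7 errors

Sequential conjugate updates are equivalent to a single update on the pooled data, so total successes = posterior α − prior α and total failures = posterior β − prior β.
Total across both batches: 30−13=17 correct bits, 21−11=10 errors.
Subtract the second batch: 17−8=9 correct bits and 10−3=7 errors.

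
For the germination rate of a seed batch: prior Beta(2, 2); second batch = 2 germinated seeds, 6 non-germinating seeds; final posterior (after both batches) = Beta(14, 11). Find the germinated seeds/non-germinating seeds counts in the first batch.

10 germinated seeds and 3 non-germinating seeds

Because Beta–binomial updating is additive in the counts, the combined data contributed (α_post−α_prior, β_post−β_prior) successes and failures.
Total across both batches: 14−2=12 germinated seeds, 11−2=9 non-germinating seeds.
Subtract the second batch: 12−2=10 germinated seeds and 9−6=3 non-germinating seeds.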